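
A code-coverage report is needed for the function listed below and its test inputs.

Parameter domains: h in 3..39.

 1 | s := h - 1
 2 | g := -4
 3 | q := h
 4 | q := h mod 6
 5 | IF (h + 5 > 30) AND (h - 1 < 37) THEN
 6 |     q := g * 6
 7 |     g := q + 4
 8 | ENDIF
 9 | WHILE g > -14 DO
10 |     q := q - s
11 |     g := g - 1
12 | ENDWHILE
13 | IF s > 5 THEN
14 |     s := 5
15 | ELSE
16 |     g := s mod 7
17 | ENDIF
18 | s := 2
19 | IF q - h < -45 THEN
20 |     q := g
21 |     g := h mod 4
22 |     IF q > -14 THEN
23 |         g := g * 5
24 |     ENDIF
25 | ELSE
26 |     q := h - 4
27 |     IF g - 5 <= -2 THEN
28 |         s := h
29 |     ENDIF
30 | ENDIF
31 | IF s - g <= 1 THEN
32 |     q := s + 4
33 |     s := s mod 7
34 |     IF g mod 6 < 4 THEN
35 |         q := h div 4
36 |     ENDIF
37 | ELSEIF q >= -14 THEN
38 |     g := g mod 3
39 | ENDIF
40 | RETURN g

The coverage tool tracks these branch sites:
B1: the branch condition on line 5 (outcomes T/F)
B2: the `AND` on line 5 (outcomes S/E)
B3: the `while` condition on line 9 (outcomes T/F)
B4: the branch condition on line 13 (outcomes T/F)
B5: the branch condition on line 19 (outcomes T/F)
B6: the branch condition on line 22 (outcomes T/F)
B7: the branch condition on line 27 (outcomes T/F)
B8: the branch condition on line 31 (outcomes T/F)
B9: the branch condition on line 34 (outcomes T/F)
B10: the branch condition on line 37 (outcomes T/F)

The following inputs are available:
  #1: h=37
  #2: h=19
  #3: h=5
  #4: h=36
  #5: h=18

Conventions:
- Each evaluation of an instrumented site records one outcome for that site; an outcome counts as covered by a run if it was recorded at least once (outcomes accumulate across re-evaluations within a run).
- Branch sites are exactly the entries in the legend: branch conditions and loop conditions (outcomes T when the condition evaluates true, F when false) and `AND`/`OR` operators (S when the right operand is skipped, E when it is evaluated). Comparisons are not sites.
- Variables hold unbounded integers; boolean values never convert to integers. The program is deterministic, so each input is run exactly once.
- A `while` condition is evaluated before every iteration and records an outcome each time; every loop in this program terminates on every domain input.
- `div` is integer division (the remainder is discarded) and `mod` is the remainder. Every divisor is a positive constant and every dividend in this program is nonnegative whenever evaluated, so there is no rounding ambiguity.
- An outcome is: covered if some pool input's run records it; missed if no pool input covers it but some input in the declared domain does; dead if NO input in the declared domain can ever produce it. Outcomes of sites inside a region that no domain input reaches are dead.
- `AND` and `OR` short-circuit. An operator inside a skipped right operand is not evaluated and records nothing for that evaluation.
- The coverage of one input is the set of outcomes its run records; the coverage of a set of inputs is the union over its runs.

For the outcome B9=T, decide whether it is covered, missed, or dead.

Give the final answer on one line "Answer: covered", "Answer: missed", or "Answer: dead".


B9=T is recorded by pool input(s) 1, 2, 5 -> covered
Answer: covered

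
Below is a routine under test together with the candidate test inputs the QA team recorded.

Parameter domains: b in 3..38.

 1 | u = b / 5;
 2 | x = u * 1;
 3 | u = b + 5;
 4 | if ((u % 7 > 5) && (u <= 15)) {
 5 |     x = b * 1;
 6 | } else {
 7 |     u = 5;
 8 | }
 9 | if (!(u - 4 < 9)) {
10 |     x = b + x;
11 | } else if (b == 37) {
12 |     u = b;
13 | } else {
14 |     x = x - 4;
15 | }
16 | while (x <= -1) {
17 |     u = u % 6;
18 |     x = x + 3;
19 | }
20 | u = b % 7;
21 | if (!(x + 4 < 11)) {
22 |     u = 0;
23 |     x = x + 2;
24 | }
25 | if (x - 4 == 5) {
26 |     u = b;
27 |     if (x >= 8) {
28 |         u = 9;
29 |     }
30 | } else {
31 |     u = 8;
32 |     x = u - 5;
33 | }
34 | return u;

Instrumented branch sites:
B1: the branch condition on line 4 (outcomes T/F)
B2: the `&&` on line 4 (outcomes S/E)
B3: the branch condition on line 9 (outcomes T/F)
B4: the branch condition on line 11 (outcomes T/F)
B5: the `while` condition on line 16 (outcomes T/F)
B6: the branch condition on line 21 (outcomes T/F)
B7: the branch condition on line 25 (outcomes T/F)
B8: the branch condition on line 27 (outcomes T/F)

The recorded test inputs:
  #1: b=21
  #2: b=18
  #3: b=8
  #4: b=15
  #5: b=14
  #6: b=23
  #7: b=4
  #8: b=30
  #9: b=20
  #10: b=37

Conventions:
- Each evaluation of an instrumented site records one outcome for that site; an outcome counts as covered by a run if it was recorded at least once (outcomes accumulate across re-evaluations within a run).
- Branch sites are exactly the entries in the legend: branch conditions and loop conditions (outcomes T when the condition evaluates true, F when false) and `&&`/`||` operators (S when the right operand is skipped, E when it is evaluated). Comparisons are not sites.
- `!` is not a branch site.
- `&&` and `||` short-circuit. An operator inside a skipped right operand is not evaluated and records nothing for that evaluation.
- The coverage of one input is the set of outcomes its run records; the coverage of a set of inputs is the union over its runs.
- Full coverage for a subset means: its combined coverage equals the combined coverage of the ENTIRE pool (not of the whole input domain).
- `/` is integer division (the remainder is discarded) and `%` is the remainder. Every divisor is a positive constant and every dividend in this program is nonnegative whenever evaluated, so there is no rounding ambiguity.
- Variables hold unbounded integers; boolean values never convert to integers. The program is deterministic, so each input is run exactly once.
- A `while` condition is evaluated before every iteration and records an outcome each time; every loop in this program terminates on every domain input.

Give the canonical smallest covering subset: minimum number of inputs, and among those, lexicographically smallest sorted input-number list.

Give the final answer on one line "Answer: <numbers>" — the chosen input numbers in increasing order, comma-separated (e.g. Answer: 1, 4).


input #1, b=21: events B2->S, B1->F, B3->F, B4->F, B5->F, B6->F, B7->F; outcomes B1=F, B2=S, B3=F, B4=F, B5=F, B6=F, B7=F
input #2, b=18: events B2->S, B1->F, B3->F, B4->F, B5->T, B5->F, B6->F, B7->F; outcomes B1=F, B2=S, B3=F, B4=F, B5=T, B5=F, B6=F, B7=F
input #3, b=8: events B2->E, B1->T, B3->T, B5->F, B6->T, B7->F; outcomes B1=T, B2=E, B3=T, B5=F, B6=T, B7=F
input #4, b=15: events B2->E, B1->F, B3->F, B4->F, B5->T, B5->F, B6->F, B7->F; outcomes B1=F, B2=E, B3=F, B4=F, B5=T, B5=F, B6=F, B7=F
input #5, b=14: events B2->S, B1->F, B3->F, B4->F, B5->T, B5->F, B6->F, B7->F; outcomes B1=F, B2=S, B3=F, B4=F, B5=T, B5=F, B6=F, B7=F
input #6, b=23: events B2->S, B1->F, B3->F, B4->F, B5->F, B6->F, B7->F; outcomes B1=F, B2=S, B3=F, B4=F, B5=F, B6=F, B7=F
input #7, b=4: events B2->S, B1->F, B3->F, B4->F, B5->T, B5->T, B5->F, B6->F, B7->F; outcomes B1=F, B2=S, B3=F, B4=F, B5=T, B5=F, B6=F, B7=F
input #8, b=30: events B2->S, B1->F, B3->F, B4->F, B5->F, B6->F, B7->F; outcomes B1=F, B2=S, B3=F, B4=F, B5=F, B6=F, B7=F
input #9, b=20: events B2->S, B1->F, B3->F, B4->F, B5->F, B6->F, B7->F; outcomes B1=F, B2=S, B3=F, B4=F, B5=F, B6=F, B7=F
input #10, b=37: events B2->S, B1->F, B3->F, B4->T, B5->F, B6->T, B7->T, B8->T; outcomes B1=F, B2=S, B3=F, B4=T, B5=F, B6=T, B7=T, B8=T
pool-wide coverage (15 outcomes): B1=T, B1=F, B2=S, B2=E, B3=T, B3=F, B4=T, B4=F, B5=T, B5=F, B6=T, B6=F, B7=T, B7=F, B8=T
size 1 is not enough: best union over all size-1 subsets is 8/15
size 2 is not enough: best union over all size-2 subsets is 13/15
at size 3, {2, 3, 10} reaches all 15 outcomes; every lexicographically earlier size-3 subset fails
Answer: 2, 3, 10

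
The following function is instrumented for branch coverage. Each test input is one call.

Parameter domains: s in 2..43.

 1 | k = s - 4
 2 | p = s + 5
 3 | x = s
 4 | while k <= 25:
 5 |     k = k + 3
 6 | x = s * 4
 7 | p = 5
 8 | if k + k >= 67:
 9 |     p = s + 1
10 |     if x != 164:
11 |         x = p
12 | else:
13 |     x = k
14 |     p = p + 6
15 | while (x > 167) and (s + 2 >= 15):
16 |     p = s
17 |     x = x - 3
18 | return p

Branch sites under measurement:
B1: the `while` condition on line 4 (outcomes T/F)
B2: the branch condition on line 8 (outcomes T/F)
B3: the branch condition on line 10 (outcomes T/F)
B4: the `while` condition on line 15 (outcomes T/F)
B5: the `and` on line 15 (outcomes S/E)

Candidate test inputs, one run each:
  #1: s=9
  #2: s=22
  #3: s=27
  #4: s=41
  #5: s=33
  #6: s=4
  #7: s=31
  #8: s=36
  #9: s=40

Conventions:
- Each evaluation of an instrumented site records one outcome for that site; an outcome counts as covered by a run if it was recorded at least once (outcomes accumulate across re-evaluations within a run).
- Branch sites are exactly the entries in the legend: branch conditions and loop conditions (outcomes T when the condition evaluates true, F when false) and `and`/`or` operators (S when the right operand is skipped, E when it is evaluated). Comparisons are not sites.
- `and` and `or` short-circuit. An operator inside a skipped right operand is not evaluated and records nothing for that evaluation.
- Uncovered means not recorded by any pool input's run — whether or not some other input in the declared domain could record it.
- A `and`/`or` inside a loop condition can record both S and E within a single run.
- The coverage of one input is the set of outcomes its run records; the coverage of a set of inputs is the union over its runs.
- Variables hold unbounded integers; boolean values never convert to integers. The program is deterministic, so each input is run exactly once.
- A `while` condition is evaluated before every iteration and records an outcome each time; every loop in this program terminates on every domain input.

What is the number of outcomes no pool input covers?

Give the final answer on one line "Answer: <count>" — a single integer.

input #1, s=9: outcomes B1=T, B1=F, B2=F, B4=F, B5=S
input #2, s=22: outcomes B1=T, B1=F, B2=F, B4=F, B5=S
input #3, s=27: outcomes B1=T, B1=F, B2=F, B4=F, B5=S
input #4, s=41: outcomes B1=F, B2=T, B3=F, B4=F, B5=S
input #5, s=33: outcomes B1=F, B2=F, B4=F, B5=S
input #6, s=4: outcomes B1=T, B1=F, B2=F, B4=F, B5=S
input #7, s=31: outcomes B1=F, B2=F, B4=F, B5=S
input #8, s=36: outcomes B1=F, B2=F, B4=F, B5=S
input #9, s=40: outcomes B1=F, B2=T, B3=T, B4=F, B5=S
union over the pool: B1=T, B1=F, B2=T, B2=F, B3=T, B3=F, B4=F, B5=S
uncovered (2 of 10): B4=T, B5=E

Answer: 2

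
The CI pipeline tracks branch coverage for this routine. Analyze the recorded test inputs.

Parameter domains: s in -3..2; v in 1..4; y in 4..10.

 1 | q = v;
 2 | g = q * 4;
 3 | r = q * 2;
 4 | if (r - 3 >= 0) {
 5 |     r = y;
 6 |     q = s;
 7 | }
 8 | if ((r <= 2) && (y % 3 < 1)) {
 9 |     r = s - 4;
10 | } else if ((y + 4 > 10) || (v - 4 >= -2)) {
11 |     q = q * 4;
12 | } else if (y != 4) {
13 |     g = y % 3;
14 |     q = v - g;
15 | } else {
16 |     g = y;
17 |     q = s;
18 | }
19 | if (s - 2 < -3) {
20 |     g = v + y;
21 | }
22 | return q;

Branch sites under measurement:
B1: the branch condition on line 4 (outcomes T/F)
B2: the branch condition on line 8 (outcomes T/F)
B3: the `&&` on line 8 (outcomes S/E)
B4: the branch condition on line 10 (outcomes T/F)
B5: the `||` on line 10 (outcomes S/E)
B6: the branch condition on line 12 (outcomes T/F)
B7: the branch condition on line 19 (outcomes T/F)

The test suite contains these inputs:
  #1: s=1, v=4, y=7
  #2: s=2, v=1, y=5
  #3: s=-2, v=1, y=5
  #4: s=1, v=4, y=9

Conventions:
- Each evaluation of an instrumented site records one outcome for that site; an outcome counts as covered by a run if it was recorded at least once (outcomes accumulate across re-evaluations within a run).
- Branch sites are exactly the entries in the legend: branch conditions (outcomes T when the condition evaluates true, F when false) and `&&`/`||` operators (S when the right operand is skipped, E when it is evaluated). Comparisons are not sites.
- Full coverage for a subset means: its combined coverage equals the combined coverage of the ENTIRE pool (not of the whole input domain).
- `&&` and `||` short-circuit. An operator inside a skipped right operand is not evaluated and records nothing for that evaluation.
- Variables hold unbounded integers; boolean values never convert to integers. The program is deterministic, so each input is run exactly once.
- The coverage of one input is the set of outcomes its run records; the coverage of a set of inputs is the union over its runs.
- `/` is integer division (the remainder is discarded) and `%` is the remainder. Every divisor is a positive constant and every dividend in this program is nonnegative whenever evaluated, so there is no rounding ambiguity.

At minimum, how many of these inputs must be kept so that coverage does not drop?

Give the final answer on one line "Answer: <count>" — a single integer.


run #1 (s=1, v=4, y=7) runs B1->T, B3->S, B2->F, B5->S, B4->T, B7->F; records B1=T, B2=F, B3=S, B4=T, B5=S, B7=F
run #2 (s=2, v=1, y=5) runs B1->F, B3->E, B2->F, B5->E, B4->F, B6->T, B7->F; records B1=F, B2=F, B3=E, B4=F, B5=E, B6=T, B7=F
run #3 (s=-2, v=1, y=5) runs B1->F, B3->E, B2->F, B5->E, B4->F, B6->T, B7->T; records B1=F, B2=F, B3=E, B4=F, B5=E, B6=T, B7=T
run #4 (s=1, v=4, y=9) runs B1->T, B3->S, B2->F, B5->S, B4->T, B7->F; records B1=T, B2=F, B3=S, B4=T, B5=S, B7=F
pool-wide coverage (12 outcomes): B1=T, B1=F, B2=F, B3=S, B3=E, B4=T, B4=F, B5=S, B5=E, B6=T, B7=T, B7=F
size 1 is not enough: best union over all size-1 subsets is 7/12
size 2: inputs {1, 3} cover all 12 outcomes, and no lexicographically smaller subset of this size does
Answer: 2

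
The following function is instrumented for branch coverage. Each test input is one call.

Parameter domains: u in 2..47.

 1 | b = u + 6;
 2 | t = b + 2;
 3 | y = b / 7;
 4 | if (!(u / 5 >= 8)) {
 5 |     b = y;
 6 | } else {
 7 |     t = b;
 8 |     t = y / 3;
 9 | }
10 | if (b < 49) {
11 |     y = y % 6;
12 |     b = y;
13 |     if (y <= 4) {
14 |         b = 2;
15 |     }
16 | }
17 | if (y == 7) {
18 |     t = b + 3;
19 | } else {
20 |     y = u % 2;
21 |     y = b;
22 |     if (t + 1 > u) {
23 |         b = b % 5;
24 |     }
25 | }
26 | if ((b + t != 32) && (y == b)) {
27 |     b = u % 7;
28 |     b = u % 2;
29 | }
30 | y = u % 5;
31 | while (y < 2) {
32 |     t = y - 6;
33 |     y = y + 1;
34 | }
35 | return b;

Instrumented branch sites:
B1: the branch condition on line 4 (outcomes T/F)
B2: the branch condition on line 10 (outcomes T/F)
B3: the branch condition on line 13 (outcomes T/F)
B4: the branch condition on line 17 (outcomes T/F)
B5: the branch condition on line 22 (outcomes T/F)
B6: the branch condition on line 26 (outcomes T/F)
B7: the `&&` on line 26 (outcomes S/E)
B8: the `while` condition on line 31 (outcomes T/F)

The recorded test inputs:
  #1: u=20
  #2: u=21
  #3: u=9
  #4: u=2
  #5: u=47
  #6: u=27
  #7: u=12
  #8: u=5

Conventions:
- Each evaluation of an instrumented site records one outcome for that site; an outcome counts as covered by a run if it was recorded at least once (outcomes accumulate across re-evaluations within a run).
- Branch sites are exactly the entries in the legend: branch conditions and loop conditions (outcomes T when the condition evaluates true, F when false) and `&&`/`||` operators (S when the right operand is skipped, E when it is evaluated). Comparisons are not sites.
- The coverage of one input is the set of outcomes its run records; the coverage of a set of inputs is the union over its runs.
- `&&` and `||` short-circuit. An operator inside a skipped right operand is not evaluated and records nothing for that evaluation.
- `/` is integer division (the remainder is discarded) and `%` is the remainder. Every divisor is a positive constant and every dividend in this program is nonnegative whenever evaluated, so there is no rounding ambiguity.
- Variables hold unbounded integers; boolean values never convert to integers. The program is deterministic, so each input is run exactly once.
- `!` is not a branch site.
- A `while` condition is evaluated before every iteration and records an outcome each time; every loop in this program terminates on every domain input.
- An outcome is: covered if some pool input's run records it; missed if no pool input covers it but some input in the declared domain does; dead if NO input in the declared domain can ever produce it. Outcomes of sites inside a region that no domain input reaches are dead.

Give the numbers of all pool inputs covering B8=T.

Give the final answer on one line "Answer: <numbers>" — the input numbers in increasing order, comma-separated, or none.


input #1 (u=20): produces B8=T
input #2 (u=21): produces B8=T
input #3 (u=9): does not produce B8=T
input #4 (u=2): does not produce B8=T
input #5 (u=47): does not produce B8=T
input #6 (u=27): does not produce B8=T
input #7 (u=12): does not produce B8=T
input #8 (u=5): produces B8=T
Answer: 1, 2, 8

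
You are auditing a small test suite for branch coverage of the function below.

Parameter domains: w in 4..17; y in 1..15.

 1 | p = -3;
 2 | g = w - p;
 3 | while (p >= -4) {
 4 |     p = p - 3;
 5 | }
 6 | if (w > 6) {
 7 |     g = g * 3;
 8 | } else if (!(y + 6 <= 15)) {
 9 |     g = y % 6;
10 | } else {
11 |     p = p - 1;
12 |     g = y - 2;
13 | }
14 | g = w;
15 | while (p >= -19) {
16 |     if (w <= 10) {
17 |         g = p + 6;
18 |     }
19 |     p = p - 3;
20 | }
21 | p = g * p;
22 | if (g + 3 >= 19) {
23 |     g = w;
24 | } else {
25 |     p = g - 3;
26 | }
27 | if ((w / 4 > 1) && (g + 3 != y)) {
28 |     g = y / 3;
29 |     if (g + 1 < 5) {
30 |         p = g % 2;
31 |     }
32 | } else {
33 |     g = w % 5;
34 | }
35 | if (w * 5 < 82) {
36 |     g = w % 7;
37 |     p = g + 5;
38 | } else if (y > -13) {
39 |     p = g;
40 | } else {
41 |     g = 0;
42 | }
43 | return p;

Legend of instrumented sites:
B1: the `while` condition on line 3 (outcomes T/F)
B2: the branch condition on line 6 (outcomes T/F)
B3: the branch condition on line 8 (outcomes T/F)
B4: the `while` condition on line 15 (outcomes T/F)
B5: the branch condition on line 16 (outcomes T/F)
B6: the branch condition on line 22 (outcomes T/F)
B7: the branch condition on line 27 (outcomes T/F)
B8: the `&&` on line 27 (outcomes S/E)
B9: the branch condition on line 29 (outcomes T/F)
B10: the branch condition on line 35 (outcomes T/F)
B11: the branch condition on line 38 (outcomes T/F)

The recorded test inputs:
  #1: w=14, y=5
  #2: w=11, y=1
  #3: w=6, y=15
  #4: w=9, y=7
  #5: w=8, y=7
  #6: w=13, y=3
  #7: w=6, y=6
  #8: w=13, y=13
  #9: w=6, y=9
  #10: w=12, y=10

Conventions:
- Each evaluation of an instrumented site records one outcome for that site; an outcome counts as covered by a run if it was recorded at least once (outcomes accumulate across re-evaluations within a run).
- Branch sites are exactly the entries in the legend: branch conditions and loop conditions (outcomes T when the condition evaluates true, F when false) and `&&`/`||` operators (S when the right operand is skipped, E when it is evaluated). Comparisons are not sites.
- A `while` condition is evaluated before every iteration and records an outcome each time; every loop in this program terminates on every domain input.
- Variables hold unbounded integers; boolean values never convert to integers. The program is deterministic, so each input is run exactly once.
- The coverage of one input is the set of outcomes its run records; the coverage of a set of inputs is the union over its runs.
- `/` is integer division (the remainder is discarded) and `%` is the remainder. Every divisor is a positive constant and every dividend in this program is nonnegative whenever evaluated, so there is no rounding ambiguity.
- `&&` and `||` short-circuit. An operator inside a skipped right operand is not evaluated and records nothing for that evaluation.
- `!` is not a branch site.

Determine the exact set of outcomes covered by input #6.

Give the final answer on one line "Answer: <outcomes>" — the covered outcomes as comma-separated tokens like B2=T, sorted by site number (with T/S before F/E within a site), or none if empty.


Event log for input #6 (w=13, y=3):
  B1->T, B1->F, B2->T, B4->T, B5->F, B4->T, B5->F, B4->T, B5->F, B4->T
  B5->F, B4->T, B5->F, B4->F, B6->F, B8->E, B7->T, B9->T, B10->T
collecting distinct outcomes: B1=T, B1=F, B2=T, B4=T, B4=F, B5=F, B6=F, B7=T, B8=E, B9=T, B10=T
Answer: B1=T, B1=F, B2=T, B4=T, B4=F, B5=F, B6=F, B7=T, B8=E, B9=T, B10=T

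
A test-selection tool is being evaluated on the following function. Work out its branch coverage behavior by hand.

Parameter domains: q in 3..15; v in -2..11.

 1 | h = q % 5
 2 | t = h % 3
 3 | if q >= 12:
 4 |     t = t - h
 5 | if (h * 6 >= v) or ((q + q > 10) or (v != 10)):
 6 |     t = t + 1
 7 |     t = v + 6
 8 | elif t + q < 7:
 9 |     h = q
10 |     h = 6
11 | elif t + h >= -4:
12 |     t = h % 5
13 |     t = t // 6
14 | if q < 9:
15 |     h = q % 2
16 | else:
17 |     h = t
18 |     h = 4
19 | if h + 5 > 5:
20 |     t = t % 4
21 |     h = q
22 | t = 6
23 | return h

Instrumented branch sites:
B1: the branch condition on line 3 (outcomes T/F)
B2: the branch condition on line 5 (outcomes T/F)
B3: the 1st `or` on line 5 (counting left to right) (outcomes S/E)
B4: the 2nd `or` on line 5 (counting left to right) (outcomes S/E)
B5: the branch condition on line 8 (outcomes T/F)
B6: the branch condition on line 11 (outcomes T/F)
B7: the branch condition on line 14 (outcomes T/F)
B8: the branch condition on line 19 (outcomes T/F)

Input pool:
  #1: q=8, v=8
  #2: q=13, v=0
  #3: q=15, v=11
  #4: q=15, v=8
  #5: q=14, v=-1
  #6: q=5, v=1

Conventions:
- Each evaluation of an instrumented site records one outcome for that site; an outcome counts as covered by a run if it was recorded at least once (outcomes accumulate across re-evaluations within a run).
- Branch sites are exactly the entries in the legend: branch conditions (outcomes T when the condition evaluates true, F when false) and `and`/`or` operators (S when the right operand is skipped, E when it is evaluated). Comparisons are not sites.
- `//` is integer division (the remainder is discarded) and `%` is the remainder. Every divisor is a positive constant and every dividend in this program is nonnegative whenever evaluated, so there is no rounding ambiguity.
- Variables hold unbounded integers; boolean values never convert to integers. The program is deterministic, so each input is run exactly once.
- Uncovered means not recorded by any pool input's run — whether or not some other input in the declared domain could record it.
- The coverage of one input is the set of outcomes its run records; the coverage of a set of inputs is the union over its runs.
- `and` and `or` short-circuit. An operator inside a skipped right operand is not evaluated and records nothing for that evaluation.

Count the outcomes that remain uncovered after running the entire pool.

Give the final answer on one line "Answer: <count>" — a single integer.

input #1, q=8, v=8: events B1->F, B3->S, B2->T, B7->T, B8->F; outcomes B1=F, B2=T, B3=S, B7=T, B8=F
input #2, q=13, v=0: events B1->T, B3->S, B2->T, B7->F, B8->T; outcomes B1=T, B2=T, B3=S, B7=F, B8=T
input #3, q=15, v=11: events B1->T, B3->E, B4->S, B2->T, B7->F, B8->T; outcomes B1=T, B2=T, B3=E, B4=S, B7=F, B8=T
input #4, q=15, v=8: events B1->T, B3->E, B4->S, B2->T, B7->F, B8->T; outcomes B1=T, B2=T, B3=E, B4=S, B7=F, B8=T
input #5, q=14, v=-1: events B1->T, B3->S, B2->T, B7->F, B8->T; outcomes B1=T, B2=T, B3=S, B7=F, B8=T
input #6, q=5, v=1: events B1->F, B3->E, B4->E, B2->T, B7->T, B8->T; outcomes B1=F, B2=T, B3=E, B4=E, B7=T, B8=T
union over the pool: B1=T, B1=F, B2=T, B3=S, B3=E, B4=S, B4=E, B7=T, B7=F, B8=T, B8=F
uncovered (5 of 16): B2=F, B5=T, B5=F, B6=T, B6=F

Answer: 5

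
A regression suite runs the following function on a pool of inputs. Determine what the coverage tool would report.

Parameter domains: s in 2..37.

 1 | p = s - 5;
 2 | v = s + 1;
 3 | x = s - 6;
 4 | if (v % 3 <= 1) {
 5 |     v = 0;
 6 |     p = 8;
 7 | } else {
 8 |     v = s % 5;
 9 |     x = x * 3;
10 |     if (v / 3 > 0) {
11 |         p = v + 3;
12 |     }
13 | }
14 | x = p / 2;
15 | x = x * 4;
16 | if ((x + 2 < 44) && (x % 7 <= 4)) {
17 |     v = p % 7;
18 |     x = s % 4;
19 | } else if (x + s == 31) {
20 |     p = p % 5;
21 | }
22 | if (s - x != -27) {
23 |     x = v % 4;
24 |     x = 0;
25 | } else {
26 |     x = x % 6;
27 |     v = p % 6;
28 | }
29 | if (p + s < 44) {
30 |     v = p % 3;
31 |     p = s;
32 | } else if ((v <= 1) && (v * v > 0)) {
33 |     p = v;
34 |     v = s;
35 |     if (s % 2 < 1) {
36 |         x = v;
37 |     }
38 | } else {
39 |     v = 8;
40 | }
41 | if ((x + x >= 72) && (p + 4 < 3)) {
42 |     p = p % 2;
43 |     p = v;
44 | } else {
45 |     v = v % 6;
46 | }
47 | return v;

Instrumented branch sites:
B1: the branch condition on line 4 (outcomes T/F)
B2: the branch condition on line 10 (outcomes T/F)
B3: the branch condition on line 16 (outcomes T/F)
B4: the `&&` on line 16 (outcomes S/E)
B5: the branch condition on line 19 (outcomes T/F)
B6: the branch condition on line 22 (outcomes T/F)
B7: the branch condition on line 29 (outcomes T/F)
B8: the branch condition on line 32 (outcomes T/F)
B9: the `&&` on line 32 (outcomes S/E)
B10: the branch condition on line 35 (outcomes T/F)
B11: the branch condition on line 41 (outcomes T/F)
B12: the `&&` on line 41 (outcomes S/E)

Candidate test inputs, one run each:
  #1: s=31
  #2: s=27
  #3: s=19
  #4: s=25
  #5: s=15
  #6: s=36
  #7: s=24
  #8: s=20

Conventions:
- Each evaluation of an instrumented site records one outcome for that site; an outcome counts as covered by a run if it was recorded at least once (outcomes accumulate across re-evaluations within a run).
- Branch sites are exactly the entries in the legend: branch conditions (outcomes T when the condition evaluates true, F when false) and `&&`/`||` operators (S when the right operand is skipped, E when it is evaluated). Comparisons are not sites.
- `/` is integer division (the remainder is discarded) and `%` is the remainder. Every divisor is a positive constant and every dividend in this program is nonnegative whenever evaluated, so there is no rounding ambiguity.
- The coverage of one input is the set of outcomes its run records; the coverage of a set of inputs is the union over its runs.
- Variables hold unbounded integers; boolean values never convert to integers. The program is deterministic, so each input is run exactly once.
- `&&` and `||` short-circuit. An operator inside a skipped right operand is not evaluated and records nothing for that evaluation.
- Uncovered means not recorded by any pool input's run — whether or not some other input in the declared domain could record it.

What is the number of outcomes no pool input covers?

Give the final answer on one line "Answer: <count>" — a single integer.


run #1 (s=31) records B1=F, B2=F, B3=F, B4=S, B5=F, B6=T, B7=F, B8=T, B9=E, B10=F, B11=F, B12=S
run #2 (s=27) records B1=T, B3=T, B4=E, B6=T, B7=T, B11=F, B12=S
run #3 (s=19) records B1=F, B2=T, B3=F, B4=E, B5=T, B6=T, B7=T, B11=F, B12=S
run #4 (s=25) records B1=F, B2=F, B3=F, B4=E, B5=F, B6=T, B7=F, B8=F, B9=E, B11=F, B12=S
run #5 (s=15) records B1=T, B3=T, B4=E, B6=T, B7=T, B11=F, B12=S
run #6 (s=36) records B1=T, B3=T, B4=E, B6=T, B7=F, B8=T, B9=E, B10=T, B11=F, B12=E
run #7 (s=24) records B1=T, B3=T, B4=E, B6=T, B7=T, B11=F, B12=S
run #8 (s=20) records B1=T, B3=T, B4=E, B6=T, B7=T, B11=F, B12=S
union over the pool: B1=T, B1=F, B2=T, B2=F, B3=T, B3=F, B4=S, B4=E, B5=T, B5=F, B6=T, B7=T, B7=F, B8=T, B8=F, B9=E, B10=T, B10=F, B11=F, B12=S, B12=E
uncovered (3 of 24): B6=F, B9=S, B11=T
Answer: 3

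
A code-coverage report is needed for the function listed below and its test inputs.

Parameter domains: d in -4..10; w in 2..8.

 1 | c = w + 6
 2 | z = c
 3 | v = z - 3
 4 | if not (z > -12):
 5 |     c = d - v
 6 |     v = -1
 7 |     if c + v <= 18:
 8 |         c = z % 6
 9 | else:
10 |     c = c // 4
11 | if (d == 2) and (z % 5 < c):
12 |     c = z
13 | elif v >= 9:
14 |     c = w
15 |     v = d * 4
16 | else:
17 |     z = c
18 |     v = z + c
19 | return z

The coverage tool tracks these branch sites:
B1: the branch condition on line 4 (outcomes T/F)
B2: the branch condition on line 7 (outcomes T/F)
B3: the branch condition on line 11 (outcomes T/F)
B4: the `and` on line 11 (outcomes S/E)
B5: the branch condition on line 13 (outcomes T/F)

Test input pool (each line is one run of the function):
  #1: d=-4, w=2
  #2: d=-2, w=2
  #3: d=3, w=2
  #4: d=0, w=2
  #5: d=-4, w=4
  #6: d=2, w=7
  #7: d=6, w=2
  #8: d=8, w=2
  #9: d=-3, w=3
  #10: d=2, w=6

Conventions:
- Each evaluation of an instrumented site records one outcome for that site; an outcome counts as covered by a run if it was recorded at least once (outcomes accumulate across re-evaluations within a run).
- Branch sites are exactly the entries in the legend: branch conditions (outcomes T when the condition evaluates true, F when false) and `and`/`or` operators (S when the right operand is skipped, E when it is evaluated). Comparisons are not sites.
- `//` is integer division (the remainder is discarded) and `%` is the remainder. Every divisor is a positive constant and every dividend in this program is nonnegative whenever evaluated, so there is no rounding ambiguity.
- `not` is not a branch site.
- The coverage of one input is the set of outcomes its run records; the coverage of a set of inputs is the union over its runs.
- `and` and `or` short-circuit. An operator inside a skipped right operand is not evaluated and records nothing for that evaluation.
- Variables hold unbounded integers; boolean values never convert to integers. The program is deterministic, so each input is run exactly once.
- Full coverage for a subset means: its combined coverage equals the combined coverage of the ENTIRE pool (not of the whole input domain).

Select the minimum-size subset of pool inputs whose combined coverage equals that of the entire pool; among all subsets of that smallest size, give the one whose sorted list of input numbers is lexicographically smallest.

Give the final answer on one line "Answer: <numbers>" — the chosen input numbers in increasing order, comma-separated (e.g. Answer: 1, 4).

#1 (d=-4, w=2) -> B1->F, B4->S, B3->F, B5->F; covered: B1=F, B3=F, B4=S, B5=F
#2 (d=-2, w=2) -> B1->F, B4->S, B3->F, B5->F; covered: B1=F, B3=F, B4=S, B5=F
#3 (d=3, w=2) -> B1->F, B4->S, B3->F, B5->F; covered: B1=F, B3=F, B4=S, B5=F
#4 (d=0, w=2) -> B1->F, B4->S, B3->F, B5->F; covered: B1=F, B3=F, B4=S, B5=F
#5 (d=-4, w=4) -> B1->F, B4->S, B3->F, B5->F; covered: B1=F, B3=F, B4=S, B5=F
#6 (d=2, w=7) -> B1->F, B4->E, B3->F, B5->T; covered: B1=F, B3=F, B4=E, B5=T
#7 (d=6, w=2) -> B1->F, B4->S, B3->F, B5->F; covered: B1=F, B3=F, B4=S, B5=F
#8 (d=8, w=2) -> B1->F, B4->S, B3->F, B5->F; covered: B1=F, B3=F, B4=S, B5=F
#9 (d=-3, w=3) -> B1->F, B4->S, B3->F, B5->F; covered: B1=F, B3=F, B4=S, B5=F
#10 (d=2, w=6) -> B1->F, B4->E, B3->T; covered: B1=F, B3=T, B4=E
union over all inputs: B1=F, B3=T, B3=F, B4=S, B4=E, B5=T, B5=F (7 outcomes)
every size-1 subset falls short of the 7 outcomes (best: 4/7)
every size-2 subset falls short of the 7 outcomes (best: 6/7)
at size 3, {1, 6, 10} reaches all 7 outcomes; every lexicographically earlier size-3 subset fails

Answer: 1, 6, 10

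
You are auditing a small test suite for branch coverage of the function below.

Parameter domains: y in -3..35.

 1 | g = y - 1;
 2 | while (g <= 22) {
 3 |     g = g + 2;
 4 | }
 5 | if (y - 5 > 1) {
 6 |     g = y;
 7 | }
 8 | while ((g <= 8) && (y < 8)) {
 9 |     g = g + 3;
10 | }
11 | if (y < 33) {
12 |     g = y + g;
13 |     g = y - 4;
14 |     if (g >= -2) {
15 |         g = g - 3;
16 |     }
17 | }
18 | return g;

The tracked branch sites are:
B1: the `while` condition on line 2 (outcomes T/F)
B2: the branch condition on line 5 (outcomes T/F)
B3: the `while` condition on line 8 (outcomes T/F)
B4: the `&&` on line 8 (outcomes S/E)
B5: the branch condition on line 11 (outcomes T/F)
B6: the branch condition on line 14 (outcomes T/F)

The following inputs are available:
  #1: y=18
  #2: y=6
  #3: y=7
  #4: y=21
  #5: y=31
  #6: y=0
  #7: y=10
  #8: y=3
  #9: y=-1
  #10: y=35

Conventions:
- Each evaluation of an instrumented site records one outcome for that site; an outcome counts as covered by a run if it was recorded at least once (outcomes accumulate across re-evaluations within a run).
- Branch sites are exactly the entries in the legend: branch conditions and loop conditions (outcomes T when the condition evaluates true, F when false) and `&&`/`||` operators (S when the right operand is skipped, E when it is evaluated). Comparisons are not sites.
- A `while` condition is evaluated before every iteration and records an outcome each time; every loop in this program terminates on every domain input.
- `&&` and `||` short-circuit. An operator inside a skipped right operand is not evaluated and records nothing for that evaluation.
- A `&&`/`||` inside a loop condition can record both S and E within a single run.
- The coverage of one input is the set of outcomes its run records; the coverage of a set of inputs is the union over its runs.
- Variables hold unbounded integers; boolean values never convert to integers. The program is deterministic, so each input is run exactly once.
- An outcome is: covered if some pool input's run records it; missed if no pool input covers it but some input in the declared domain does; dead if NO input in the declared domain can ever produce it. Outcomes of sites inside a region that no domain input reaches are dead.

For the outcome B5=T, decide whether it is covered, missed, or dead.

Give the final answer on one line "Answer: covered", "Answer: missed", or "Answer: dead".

B5=T is recorded by pool input(s) 1, 2, 3, 4, 5, 6, 7, 8, 9 -> covered

Answer: covered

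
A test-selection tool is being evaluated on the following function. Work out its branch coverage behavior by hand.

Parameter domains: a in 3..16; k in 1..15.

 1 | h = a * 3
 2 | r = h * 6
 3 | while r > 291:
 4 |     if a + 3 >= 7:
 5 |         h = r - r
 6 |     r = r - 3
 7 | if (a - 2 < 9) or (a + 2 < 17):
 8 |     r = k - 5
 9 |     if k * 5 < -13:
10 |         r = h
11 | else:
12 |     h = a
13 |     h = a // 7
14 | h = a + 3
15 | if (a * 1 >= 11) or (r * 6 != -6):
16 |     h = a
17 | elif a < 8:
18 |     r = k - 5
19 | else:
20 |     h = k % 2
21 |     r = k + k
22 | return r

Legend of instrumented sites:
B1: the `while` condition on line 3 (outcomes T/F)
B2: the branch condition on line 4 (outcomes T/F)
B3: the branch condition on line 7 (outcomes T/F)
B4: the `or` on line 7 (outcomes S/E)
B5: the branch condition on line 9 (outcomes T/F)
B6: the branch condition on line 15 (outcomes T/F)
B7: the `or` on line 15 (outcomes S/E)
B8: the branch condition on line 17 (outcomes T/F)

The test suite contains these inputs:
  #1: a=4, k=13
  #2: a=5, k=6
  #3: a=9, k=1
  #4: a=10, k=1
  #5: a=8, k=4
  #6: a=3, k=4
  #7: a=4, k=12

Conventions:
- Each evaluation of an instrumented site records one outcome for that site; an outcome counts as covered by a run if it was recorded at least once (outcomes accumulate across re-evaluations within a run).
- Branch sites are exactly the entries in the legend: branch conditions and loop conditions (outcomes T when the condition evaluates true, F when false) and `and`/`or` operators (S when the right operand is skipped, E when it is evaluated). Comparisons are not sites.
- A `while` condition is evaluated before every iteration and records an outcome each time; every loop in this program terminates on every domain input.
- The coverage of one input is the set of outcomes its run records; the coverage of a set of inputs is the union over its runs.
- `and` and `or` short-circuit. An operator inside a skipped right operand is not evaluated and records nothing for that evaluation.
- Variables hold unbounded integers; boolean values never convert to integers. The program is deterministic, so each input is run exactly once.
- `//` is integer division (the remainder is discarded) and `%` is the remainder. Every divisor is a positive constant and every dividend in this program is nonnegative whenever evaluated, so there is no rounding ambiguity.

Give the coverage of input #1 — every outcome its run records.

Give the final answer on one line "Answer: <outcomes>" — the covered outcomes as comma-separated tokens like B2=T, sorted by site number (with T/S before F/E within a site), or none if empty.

Event log for input #1 (a=4, k=13):
  B1->F, B4->S, B3->T, B5->F, B7->E, B6->T
collecting distinct outcomes: B1=F, B3=T, B4=S, B5=F, B6=T, B7=E

Answer: B1=F, B3=T, B4=S, B5=F, B6=T, B7=E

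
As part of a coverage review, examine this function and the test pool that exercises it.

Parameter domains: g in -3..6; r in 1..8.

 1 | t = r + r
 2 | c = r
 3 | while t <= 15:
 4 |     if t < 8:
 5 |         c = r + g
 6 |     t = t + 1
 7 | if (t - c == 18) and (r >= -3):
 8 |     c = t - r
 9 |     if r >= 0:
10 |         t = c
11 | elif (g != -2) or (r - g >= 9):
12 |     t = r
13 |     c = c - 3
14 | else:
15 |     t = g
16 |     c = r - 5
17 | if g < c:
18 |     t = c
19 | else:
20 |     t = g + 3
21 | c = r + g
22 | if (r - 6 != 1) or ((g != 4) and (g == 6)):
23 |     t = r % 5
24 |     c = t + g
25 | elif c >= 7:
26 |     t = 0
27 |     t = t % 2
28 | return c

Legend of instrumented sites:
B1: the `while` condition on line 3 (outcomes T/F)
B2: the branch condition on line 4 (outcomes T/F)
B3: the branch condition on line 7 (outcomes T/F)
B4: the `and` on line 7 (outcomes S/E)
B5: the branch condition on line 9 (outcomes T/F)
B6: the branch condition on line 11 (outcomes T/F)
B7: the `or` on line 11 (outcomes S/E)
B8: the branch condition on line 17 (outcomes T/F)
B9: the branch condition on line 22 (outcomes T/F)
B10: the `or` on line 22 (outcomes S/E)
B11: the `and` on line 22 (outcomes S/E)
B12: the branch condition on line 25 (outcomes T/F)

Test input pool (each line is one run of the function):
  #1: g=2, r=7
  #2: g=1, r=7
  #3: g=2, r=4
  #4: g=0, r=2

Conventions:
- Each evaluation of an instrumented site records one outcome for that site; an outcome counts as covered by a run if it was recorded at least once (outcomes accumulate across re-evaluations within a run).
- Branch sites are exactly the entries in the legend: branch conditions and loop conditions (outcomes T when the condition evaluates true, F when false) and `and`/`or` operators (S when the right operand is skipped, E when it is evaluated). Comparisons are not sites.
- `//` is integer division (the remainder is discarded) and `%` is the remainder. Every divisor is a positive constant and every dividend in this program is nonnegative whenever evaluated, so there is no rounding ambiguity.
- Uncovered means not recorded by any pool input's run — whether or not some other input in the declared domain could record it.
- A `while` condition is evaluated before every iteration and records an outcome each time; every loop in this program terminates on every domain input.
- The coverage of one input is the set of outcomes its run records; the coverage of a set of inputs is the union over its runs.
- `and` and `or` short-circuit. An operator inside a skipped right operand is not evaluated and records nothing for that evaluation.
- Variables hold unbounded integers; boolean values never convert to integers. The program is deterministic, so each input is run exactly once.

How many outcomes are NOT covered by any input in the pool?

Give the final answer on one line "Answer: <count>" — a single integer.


test 1 (g=2, r=7) fires B1->T, B2->F, B1->T, B2->F, B1->F, B4->S, B3->F, B7->S, B6->T, B8->T, B10->E, B11->E, B9->F, B12->T; hits B1=T, B1=F, B2=F, B3=F, B4=S, B6=T, B7=S, B8=T, B9=F, B10=E, B11=E, B12=T
test 2 (g=1, r=7) fires B1->T, B2->F, B1->T, B2->F, B1->F, B4->S, B3->F, B7->S, B6->T, B8->T, B10->E, B11->E, B9->F, B12->T; hits B1=T, B1=F, B2=F, B3=F, B4=S, B6=T, B7=S, B8=T, B9=F, B10=E, B11=E, B12=T
test 3 (g=2, r=4) fires B1->T, B2->F, B1->T, B2->F, B1->T, B2->F, B1->T, B2->F, B1->T, B2->F, B1->T, B2->F, B1->T, B2->F, ...; hits B1=T, B1=F, B2=F, B3=F, B4=S, B6=T, B7=S, B8=F, B9=T, B10=S
test 4 (g=0, r=2) fires B1->T, B2->T, B1->T, B2->T, B1->T, B2->T, B1->T, B2->T, B1->T, B2->F, B1->T, B2->F, B1->T, B2->F, ...; hits B1=T, B1=F, B2=T, B2=F, B3=F, B4=S, B6=T, B7=S, B8=F, B9=T, B10=S
union over the pool: B1=T, B1=F, B2=T, B2=F, B3=F, B4=S, B6=T, B7=S, B8=T, B8=F, B9=T, B9=F, B10=S, B10=E, B11=E, B12=T
uncovered (8 of 24): B3=T, B4=E, B5=T, B5=F, B6=F, B7=E, B11=S, B12=F
Answer: 8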